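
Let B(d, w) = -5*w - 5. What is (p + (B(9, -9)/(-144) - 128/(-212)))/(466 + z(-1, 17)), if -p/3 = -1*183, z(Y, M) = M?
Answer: 524057/460782 ≈ 1.1373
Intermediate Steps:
B(d, w) = -5 - 5*w
p = 549 (p = -(-3)*183 = -3*(-183) = 549)
(p + (B(9, -9)/(-144) - 128/(-212)))/(466 + z(-1, 17)) = (549 + ((-5 - 5*(-9))/(-144) - 128/(-212)))/(466 + 17) = (549 + ((-5 + 45)*(-1/144) - 128*(-1/212)))/483 = (549 + (40*(-1/144) + 32/53))*(1/483) = (549 + (-5/18 + 32/53))*(1/483) = (549 + 311/954)*(1/483) = (524057/954)*(1/483) = 524057/460782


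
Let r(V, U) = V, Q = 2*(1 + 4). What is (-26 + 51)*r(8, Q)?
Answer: 200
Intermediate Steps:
Q = 10 (Q = 2*5 = 10)
(-26 + 51)*r(8, Q) = (-26 + 51)*8 = 25*8 = 200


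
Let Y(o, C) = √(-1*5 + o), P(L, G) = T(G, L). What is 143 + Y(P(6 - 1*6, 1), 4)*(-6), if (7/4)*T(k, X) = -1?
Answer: 143 - 6*I*√273/7 ≈ 143.0 - 14.162*I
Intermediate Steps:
T(k, X) = -4/7 (T(k, X) = (4/7)*(-1) = -4/7)
P(L, G) = -4/7
Y(o, C) = √(-5 + o)
143 + Y(P(6 - 1*6, 1), 4)*(-6) = 143 + √(-5 - 4/7)*(-6) = 143 + √(-39/7)*(-6) = 143 + (I*√273/7)*(-6) = 143 - 6*I*√273/7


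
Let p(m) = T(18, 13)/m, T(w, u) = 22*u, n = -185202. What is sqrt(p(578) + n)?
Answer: I*sqrt(53523235)/17 ≈ 430.35*I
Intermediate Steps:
p(m) = 286/m (p(m) = (22*13)/m = 286/m)
sqrt(p(578) + n) = sqrt(286/578 - 185202) = sqrt(286*(1/578) - 185202) = sqrt(143/289 - 185202) = sqrt(-53523235/289) = I*sqrt(53523235)/17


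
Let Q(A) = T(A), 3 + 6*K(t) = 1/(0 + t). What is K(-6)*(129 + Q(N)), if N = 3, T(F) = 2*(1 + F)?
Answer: -2603/36 ≈ -72.306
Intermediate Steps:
T(F) = 2 + 2*F
K(t) = -½ + 1/(6*t) (K(t) = -½ + 1/(6*(0 + t)) = -½ + 1/(6*t))
Q(A) = 2 + 2*A
K(-6)*(129 + Q(N)) = ((⅙)*(1 - 3*(-6))/(-6))*(129 + (2 + 2*3)) = ((⅙)*(-⅙)*(1 + 18))*(129 + (2 + 6)) = ((⅙)*(-⅙)*19)*(129 + 8) = -19/36*137 = -2603/36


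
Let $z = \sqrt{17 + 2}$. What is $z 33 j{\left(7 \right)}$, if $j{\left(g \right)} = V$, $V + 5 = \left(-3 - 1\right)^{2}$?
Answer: $363 \sqrt{19} \approx 1582.3$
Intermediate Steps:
$V = 11$ ($V = -5 + \left(-3 - 1\right)^{2} = -5 + \left(-4\right)^{2} = -5 + 16 = 11$)
$j{\left(g \right)} = 11$
$z = \sqrt{19} \approx 4.3589$
$z 33 j{\left(7 \right)} = \sqrt{19} \cdot 33 \cdot 11 = 33 \sqrt{19} \cdot 11 = 363 \sqrt{19}$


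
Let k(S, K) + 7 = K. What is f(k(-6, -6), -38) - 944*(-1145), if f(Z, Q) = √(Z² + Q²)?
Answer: 1080880 + √1613 ≈ 1.0809e+6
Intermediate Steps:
k(S, K) = -7 + K
f(Z, Q) = √(Q² + Z²)
f(k(-6, -6), -38) - 944*(-1145) = √((-38)² + (-7 - 6)²) - 944*(-1145) = √(1444 + (-13)²) + 1080880 = √(1444 + 169) + 1080880 = √1613 + 1080880 = 1080880 + √1613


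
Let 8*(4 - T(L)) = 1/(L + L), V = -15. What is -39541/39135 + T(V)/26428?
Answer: -16717325519/16548156480 ≈ -1.0102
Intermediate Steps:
T(L) = 4 - 1/(16*L) (T(L) = 4 - 1/(8*(L + L)) = 4 - 1/(2*L)/8 = 4 - 1/(16*L))
-39541/39135 + T(V)/26428 = -39541/39135 + (4 - 1/16/(-15))/26428 = -39541*1/39135 + (4 - 1/16*(-1/15))*(1/26428) = -39541/39135 + (4 + 1/240)*(1/26428) = -39541/39135 + (961/240)*(1/26428) = -39541/39135 + 961/6342720 = -16717325519/16548156480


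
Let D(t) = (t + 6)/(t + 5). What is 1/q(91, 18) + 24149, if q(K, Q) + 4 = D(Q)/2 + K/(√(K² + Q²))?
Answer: 1224129602099/50691351 - 48139*√8605/50691351 ≈ 24149.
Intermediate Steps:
D(t) = (6 + t)/(5 + t)
q(K, Q) = -4 + K/√(K² + Q²) + (6 + Q)/(2*(5 + Q)) (q(K, Q) = -4 + (((6 + Q)/(5 + Q))/2 + K/(√(K² + Q²))) = -4 + (((6 + Q)/(5 + Q))*(½) + K/√(K² + Q²)) = -4 + ((6 + Q)/(2*(5 + Q)) + K/√(K² + Q²)) = -4 + (K/√(K² + Q²) + (6 + Q)/(2*(5 + Q))) = -4 + K/√(K² + Q²) + (6 + Q)/(2*(5 + Q)))
1/q(91, 18) + 24149 = 1/(-4 + 91/√(91² + 18²) + (6 + 18)/(2*(5 + 18))) + 24149 = 1/(-4 + 91/√(8281 + 324) + (½)*24/23) + 24149 = 1/(-4 + 91/√8605 + (½)*(1/23)*24) + 24149 = 1/(-4 + 91*(√8605/8605) + 12/23) + 24149 = 1/(-4 + 91*√8605/8605 + 12/23) + 24149 = 1/(-80/23 + 91*√8605/8605) + 24149 = 24149 + 1/(-80/23 + 91*√8605/8605)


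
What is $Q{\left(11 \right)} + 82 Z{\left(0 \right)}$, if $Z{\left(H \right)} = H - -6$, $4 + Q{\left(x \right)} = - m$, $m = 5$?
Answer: $483$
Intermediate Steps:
$Q{\left(x \right)} = -9$ ($Q{\left(x \right)} = -4 - 5 = -9$)
$Z{\left(H \right)} = 6 + H$ ($Z{\left(H \right)} = H + 6 = 6 + H$)
$Q{\left(11 \right)} + 82 Z{\left(0 \right)} = -9 + 82 \left(6 + 0\right) = -9 + 82 \cdot 6 = -9 + 492 = 483$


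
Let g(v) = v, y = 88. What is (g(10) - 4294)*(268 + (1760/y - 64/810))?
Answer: -55505408/45 ≈ -1.2335e+6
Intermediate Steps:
(g(10) - 4294)*(268 + (1760/y - 64/810)) = (10 - 4294)*(268 + (1760/88 - 64/810)) = -4284*(268 + (1760*(1/88) - 64*1/810)) = -4284*(268 + (20 - 32/405)) = -4284*(268 + 8068/405) = -4284*116608/405 = -55505408/45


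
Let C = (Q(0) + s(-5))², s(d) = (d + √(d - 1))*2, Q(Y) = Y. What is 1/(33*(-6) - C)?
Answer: -I/(40*√6 + 274*I) ≈ -0.0032359 - 0.0011571*I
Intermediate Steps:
s(d) = 2*d + 2*√(-1 + d) (s(d) = (d + √(-1 + d))*2 = 2*d + 2*√(-1 + d))
C = (-10 + 2*I*√6)² (C = (0 + (2*(-5) + 2*√(-1 - 5)))² = (0 + (-10 + 2*√(-6)))² = (0 + (-10 + 2*(I*√6)))² = (0 + (-10 + 2*I*√6))² = (-10 + 2*I*√6)² ≈ 76.0 - 97.98*I)
1/(33*(-6) - C) = 1/(33*(-6) - (76 - 40*I*√6)) = 1/(-198 + (-76 + 40*I*√6)) = 1/(-274 + 40*I*√6)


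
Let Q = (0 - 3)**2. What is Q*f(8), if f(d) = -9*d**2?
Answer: -5184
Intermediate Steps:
Q = 9 (Q = (-3)**2 = 9)
Q*f(8) = 9*(-9*8**2) = 9*(-9*64) = 9*(-576) = -5184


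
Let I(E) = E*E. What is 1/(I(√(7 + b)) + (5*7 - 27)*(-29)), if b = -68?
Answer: -1/293 ≈ -0.0034130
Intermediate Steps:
I(E) = E²
1/(I(√(7 + b)) + (5*7 - 27)*(-29)) = 1/((√(7 - 68))² + (5*7 - 27)*(-29)) = 1/((√(-61))² + (35 - 27)*(-29)) = 1/((I*√61)² + 8*(-29)) = 1/(-61 - 232) = 1/(-293) = -1/293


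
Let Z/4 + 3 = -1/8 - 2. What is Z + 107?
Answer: 173/2 ≈ 86.500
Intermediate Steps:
Z = -41/2 (Z = -12 + 4*(-1/8 - 2) = -12 + 4*((⅛)*(-1) - 2) = -12 + 4*(-⅛ - 2) = -12 + 4*(-17/8) = -12 - 17/2 = -41/2 ≈ -20.500)
Z + 107 = -41/2 + 107 = 173/2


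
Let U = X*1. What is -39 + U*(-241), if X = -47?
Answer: 11288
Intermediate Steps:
U = -47 (U = -47*1 = -47)
-39 + U*(-241) = -39 - 47*(-241) = -39 + 11327 = 11288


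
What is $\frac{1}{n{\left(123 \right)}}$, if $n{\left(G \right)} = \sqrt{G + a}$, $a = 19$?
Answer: $\frac{\sqrt{142}}{142} \approx 0.083918$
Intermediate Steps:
$n{\left(G \right)} = \sqrt{19 + G}$ ($n{\left(G \right)} = \sqrt{G + 19} = \sqrt{19 + G}$)
$\frac{1}{n{\left(123 \right)}} = \frac{1}{\sqrt{19 + 123}} = \frac{1}{\sqrt{142}} = \frac{\sqrt{142}}{142}$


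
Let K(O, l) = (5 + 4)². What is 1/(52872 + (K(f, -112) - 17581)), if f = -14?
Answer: 1/35372 ≈ 2.8271e-5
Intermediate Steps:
K(O, l) = 81 (K(O, l) = 9² = 81)
1/(52872 + (K(f, -112) - 17581)) = 1/(52872 + (81 - 17581)) = 1/(52872 - 17500) = 1/35372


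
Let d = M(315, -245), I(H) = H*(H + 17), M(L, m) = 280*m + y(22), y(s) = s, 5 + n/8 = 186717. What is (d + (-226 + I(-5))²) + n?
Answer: 1506914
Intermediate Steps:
n = 1493696 (n = -40 + 8*186717 = -40 + 1493736 = 1493696)
M(L, m) = 22 + 280*m (M(L, m) = 280*m + 22 = 22 + 280*m)
I(H) = H*(17 + H)
d = -68578 (d = 22 + 280*(-245) = 22 - 68600 = -68578)
(d + (-226 + I(-5))²) + n = (-68578 + (-226 - 5*(17 - 5))²) + 1493696 = (-68578 + (-226 - 5*12)²) + 1493696 = (-68578 + (-226 - 60)²) + 1493696 = (-68578 + (-286)²) + 1493696 = (-68578 + 81796) + 1493696 = 13218 + 1493696 = 1506914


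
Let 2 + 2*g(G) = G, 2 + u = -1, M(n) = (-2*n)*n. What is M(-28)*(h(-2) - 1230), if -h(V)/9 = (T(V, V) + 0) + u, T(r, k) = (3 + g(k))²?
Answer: 1900416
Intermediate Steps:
M(n) = -2*n²
u = -3 (u = -2 - 1 = -3)
g(G) = -1 + G/2
T(r, k) = (2 + k/2)² (T(r, k) = (3 + (-1 + k/2))² = (2 + k/2)²)
h(V) = 27 - 9*(4 + V)²/4 (h(V) = -9*(((4 + V)²/4 + 0) - 3) = -9*((4 + V)²/4 - 3) = -9*(-3 + (4 + V)²/4) = 27 - 9*(4 + V)²/4)
M(-28)*(h(-2) - 1230) = (-2*(-28)²)*((27 - 9*(4 - 2)²/4) - 1230) = (-2*784)*((27 - 9/4*2²) - 1230) = -1568*((27 - 9/4*4) - 1230) = -1568*((27 - 9) - 1230) = -1568*(18 - 1230) = -1568*(-1212) = 1900416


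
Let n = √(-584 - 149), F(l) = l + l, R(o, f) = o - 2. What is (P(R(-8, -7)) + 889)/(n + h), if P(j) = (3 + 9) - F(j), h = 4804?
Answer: 4424484/23079149 - 921*I*√733/23079149 ≈ 0.19171 - 0.0010804*I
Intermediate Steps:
R(o, f) = -2 + o
F(l) = 2*l
n = I*√733 (n = √(-733) = I*√733 ≈ 27.074*I)
P(j) = 12 - 2*j (P(j) = (3 + 9) - 2*j = 12 - 2*j)
(P(R(-8, -7)) + 889)/(n + h) = ((12 - 2*(-2 - 8)) + 889)/(I*√733 + 4804) = ((12 - 2*(-10)) + 889)/(4804 + I*√733) = ((12 + 20) + 889)/(4804 + I*√733) = (32 + 889)/(4804 + I*√733) = 921/(4804 + I*√733)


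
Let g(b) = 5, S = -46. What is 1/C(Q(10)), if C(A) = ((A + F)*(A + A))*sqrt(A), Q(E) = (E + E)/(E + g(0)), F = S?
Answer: -9*sqrt(3)/2144 ≈ -0.0072707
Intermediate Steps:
F = -46
Q(E) = 2*E/(5 + E) (Q(E) = (E + E)/(E + 5) = (2*E)/(5 + E) = 2*E/(5 + E))
C(A) = 2*A**(3/2)*(-46 + A) (C(A) = ((A - 46)*(A + A))*sqrt(A) = ((-46 + A)*(2*A))*sqrt(A) = (2*A*(-46 + A))*sqrt(A) = 2*A**(3/2)*(-46 + A))
1/C(Q(10)) = 1/(2*(2*10/(5 + 10))**(3/2)*(-46 + 2*10/(5 + 10))) = 1/(2*(2*10/15)**(3/2)*(-46 + 2*10/15)) = 1/(2*(2*10*(1/15))**(3/2)*(-46 + 2*10*(1/15))) = 1/(2*(4/3)**(3/2)*(-46 + 4/3)) = 1/(2*(8*sqrt(3)/9)*(-134/3)) = 1/(-2144*sqrt(3)/27) = -9*sqrt(3)/2144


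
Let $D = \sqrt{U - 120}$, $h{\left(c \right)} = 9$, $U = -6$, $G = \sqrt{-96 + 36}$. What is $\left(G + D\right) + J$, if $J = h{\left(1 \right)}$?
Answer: $9 + 2 i \sqrt{15} + 3 i \sqrt{14} \approx 9.0 + 18.971 i$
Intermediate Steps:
$G = 2 i \sqrt{15}$ ($G = \sqrt{-60} = 2 i \sqrt{15} \approx 7.746 i$)
$D = 3 i \sqrt{14}$ ($D = \sqrt{-6 - 120} = \sqrt{-126} = 3 i \sqrt{14} \approx 11.225 i$)
$J = 9$
$\left(G + D\right) + J = \left(2 i \sqrt{15} + 3 i \sqrt{14}\right) + 9 = 9 + 2 i \sqrt{15} + 3 i \sqrt{14}$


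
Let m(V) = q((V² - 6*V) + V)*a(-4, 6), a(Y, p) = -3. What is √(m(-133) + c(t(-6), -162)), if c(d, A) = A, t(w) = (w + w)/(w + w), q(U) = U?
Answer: 6*I*√1534 ≈ 235.0*I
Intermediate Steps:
t(w) = 1 (t(w) = (2*w)/((2*w)) = (2*w)*(1/(2*w)) = 1)
m(V) = -3*V² + 15*V (m(V) = ((V² - 6*V) + V)*(-3) = (V² - 5*V)*(-3) = -3*V² + 15*V)
√(m(-133) + c(t(-6), -162)) = √(3*(-133)*(5 - 1*(-133)) - 162) = √(3*(-133)*(5 + 133) - 162) = √(3*(-133)*138 - 162) = √(-55062 - 162) = √(-55224) = 6*I*√1534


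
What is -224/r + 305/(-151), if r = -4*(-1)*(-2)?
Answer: 3923/151 ≈ 25.980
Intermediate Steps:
r = -8 (r = 4*(-2) = -8)
-224/r + 305/(-151) = -224/(-8) + 305/(-151) = -224*(-⅛) + 305*(-1/151) = 28 - 305/151 = 3923/151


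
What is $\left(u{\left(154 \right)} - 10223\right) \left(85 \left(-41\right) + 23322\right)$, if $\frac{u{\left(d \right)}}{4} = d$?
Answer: $-190574059$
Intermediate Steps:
$u{\left(d \right)} = 4 d$
$\left(u{\left(154 \right)} - 10223\right) \left(85 \left(-41\right) + 23322\right) = \left(4 \cdot 154 - 10223\right) \left(85 \left(-41\right) + 23322\right) = \left(616 - 10223\right) \left(-3485 + 23322\right) = \left(-9607\right) 19837 = -190574059$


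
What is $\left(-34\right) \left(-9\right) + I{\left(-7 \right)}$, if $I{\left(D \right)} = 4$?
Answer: $310$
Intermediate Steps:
$\left(-34\right) \left(-9\right) + I{\left(-7 \right)} = \left(-34\right) \left(-9\right) + 4 = 306 + 4 = 310$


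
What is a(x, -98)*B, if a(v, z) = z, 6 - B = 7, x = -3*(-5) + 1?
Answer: 98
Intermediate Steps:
x = 16 (x = 15 + 1 = 16)
B = -1 (B = 6 - 1*7 = 6 - 7 = -1)
a(x, -98)*B = -98*(-1) = 98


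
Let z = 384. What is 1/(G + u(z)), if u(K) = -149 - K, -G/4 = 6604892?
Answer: -1/26420101 ≈ -3.7850e-8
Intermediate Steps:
G = -26419568 (G = -4*6604892 = -26419568)
1/(G + u(z)) = 1/(-26419568 + (-149 - 1*384)) = 1/(-26419568 + (-149 - 384)) = 1/(-26419568 - 533) = 1/(-26420101) = -1/26420101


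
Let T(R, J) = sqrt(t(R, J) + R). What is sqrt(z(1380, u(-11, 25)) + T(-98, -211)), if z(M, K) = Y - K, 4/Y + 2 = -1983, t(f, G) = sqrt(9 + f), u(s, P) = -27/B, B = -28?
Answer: sqrt(-746258765 + 772284100*sqrt(-98 + I*sqrt(89)))/27790 ≈ 2.1717 + 2.2818*I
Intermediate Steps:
u(s, P) = 27/28 (u(s, P) = -27/(-28) = -27*(-1/28) = 27/28)
Y = -4/1985 (Y = 4/(-2 - 1983) = 4/(-1985) = 4*(-1/1985) = -4/1985 ≈ -0.0020151)
T(R, J) = sqrt(R + sqrt(9 + R)) (T(R, J) = sqrt(sqrt(9 + R) + R) = sqrt(R + sqrt(9 + R)))
z(M, K) = -4/1985 - K
sqrt(z(1380, u(-11, 25)) + T(-98, -211)) = sqrt((-4/1985 - 1*27/28) + sqrt(-98 + sqrt(9 - 98))) = sqrt((-4/1985 - 27/28) + sqrt(-98 + sqrt(-89))) = sqrt(-53707/55580 + sqrt(-98 + I*sqrt(89)))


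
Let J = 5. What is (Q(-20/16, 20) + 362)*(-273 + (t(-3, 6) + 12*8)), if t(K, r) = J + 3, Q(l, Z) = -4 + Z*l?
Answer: -56277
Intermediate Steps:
t(K, r) = 8 (t(K, r) = 5 + 3 = 8)
(Q(-20/16, 20) + 362)*(-273 + (t(-3, 6) + 12*8)) = ((-4 + 20*(-20/16)) + 362)*(-273 + (8 + 12*8)) = ((-4 + 20*(-20*1/16)) + 362)*(-273 + (8 + 96)) = ((-4 + 20*(-5/4)) + 362)*(-273 + 104) = ((-4 - 25) + 362)*(-169) = (-29 + 362)*(-169) = 333*(-169) = -56277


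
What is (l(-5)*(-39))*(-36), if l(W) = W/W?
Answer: 1404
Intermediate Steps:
l(W) = 1
(l(-5)*(-39))*(-36) = (1*(-39))*(-36) = -39*(-36) = 1404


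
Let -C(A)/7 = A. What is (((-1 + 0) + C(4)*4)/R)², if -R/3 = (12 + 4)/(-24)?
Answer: 12769/4 ≈ 3192.3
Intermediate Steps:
C(A) = -7*A
R = 2 (R = -3*(12 + 4)/(-24) = -48*(-1)/24 = -3*(-⅔) = 2)
(((-1 + 0) + C(4)*4)/R)² = (((-1 + 0) - 7*4*4)/2)² = ((-1 - 28*4)*(½))² = ((-1 - 112)*(½))² = (-113*½)² = (-113/2)² = 12769/4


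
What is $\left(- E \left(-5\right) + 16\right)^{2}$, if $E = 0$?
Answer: $256$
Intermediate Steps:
$\left(- E \left(-5\right) + 16\right)^{2} = \left(\left(-1\right) 0 \left(-5\right) + 16\right)^{2} = \left(0 \left(-5\right) + 16\right)^{2} = \left(0 + 16\right)^{2} = 16^{2} = 256$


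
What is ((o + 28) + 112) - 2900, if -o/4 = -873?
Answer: 732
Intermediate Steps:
o = 3492 (o = -4*(-873) = 3492)
((o + 28) + 112) - 2900 = ((3492 + 28) + 112) - 2900 = (3520 + 112) - 2900 = 3632 - 2900 = 732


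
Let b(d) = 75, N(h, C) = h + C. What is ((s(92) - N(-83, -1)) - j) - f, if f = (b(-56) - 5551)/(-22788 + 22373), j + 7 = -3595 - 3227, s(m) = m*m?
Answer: 6375979/415 ≈ 15364.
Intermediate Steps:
N(h, C) = C + h
s(m) = m²
j = -6829 (j = -7 + (-3595 - 3227) = -7 - 6822 = -6829)
f = 5476/415 (f = (75 - 5551)/(-22788 + 22373) = -5476/(-415) = -5476*(-1/415) = 5476/415 ≈ 13.195)
((s(92) - N(-83, -1)) - j) - f = ((92² - (-1 - 83)) - 1*(-6829)) - 1*5476/415 = ((8464 - 1*(-84)) + 6829) - 5476/415 = ((8464 + 84) + 6829) - 5476/415 = (8548 + 6829) - 5476/415 = 15377 - 5476/415 = 6375979/415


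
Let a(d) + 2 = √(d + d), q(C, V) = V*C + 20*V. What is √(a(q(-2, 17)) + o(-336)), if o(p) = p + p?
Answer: √(-674 + 6*√17) ≈ 25.481*I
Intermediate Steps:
q(C, V) = 20*V + C*V (q(C, V) = C*V + 20*V = 20*V + C*V)
a(d) = -2 + √2*√d (a(d) = -2 + √(d + d) = -2 + √(2*d) = -2 + √2*√d)
o(p) = 2*p
√(a(q(-2, 17)) + o(-336)) = √((-2 + √2*√(17*(20 - 2))) + 2*(-336)) = √((-2 + √2*√(17*18)) - 672) = √((-2 + √2*√306) - 672) = √((-2 + √2*(3*√34)) - 672) = √((-2 + 6*√17) - 672) = √(-674 + 6*√17)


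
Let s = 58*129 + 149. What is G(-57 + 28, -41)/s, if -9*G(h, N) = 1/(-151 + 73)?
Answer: 1/5356962 ≈ 1.8667e-7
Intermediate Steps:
G(h, N) = 1/702 (G(h, N) = -1/(9*(-151 + 73)) = -⅑/(-78) = -⅑*(-1/78) = 1/702)
s = 7631 (s = 7482 + 149 = 7631)
G(-57 + 28, -41)/s = (1/702)/7631 = (1/702)*(1/7631) = 1/5356962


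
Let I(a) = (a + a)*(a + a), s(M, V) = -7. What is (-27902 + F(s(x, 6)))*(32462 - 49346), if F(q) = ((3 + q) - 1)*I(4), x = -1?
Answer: 476500248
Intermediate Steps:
I(a) = 4*a² (I(a) = (2*a)*(2*a) = 4*a²)
F(q) = 128 + 64*q (F(q) = ((3 + q) - 1)*(4*4²) = (2 + q)*(4*16) = (2 + q)*64 = 128 + 64*q)
(-27902 + F(s(x, 6)))*(32462 - 49346) = (-27902 + (128 + 64*(-7)))*(32462 - 49346) = (-27902 + (128 - 448))*(-16884) = (-27902 - 320)*(-16884) = -28222*(-16884) = 476500248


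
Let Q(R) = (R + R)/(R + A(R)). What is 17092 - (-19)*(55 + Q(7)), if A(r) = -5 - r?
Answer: 90419/5 ≈ 18084.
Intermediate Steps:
Q(R) = -2*R/5 (Q(R) = (R + R)/(R + (-5 - R)) = (2*R)/(-5) = (2*R)*(-⅕) = -2*R/5)
17092 - (-19)*(55 + Q(7)) = 17092 - (-19)*(55 - ⅖*7) = 17092 - (-19)*(55 - 14/5) = 17092 - (-19)*261/5 = 17092 - 1*(-4959/5) = 17092 + 4959/5 = 90419/5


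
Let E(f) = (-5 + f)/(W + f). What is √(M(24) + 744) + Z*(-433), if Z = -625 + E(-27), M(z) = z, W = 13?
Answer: 1887447/7 + 16*√3 ≈ 2.6966e+5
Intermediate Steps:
E(f) = (-5 + f)/(13 + f)
Z = -4359/7 (Z = -625 + (-5 - 27)/(13 - 27) = -625 - 32/(-14) = -625 - 1/14*(-32) = -625 + 16/7 = -4359/7 ≈ -622.71)
√(M(24) + 744) + Z*(-433) = √(24 + 744) - 4359/7*(-433) = √768 + 1887447/7 = 16*√3 + 1887447/7 = 1887447/7 + 16*√3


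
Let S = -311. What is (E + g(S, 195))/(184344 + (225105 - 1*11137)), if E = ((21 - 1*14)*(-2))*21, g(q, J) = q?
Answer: -605/398312 ≈ -0.0015189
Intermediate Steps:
E = -294 (E = ((21 - 14)*(-2))*21 = (7*(-2))*21 = -14*21 = -294)
(E + g(S, 195))/(184344 + (225105 - 1*11137)) = (-294 - 311)/(184344 + (225105 - 1*11137)) = -605/(184344 + (225105 - 11137)) = -605/(184344 + 213968) = -605/398312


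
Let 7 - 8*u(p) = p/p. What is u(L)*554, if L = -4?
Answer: 831/2 ≈ 415.50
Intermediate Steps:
u(p) = ¾ (u(p) = 7/8 - p/(8*p) = 7/8 - ⅛*1 = 7/8 - ⅛ = ¾)
u(L)*554 = (¾)*554 = 831/2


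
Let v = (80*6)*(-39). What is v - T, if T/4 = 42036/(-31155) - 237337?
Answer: 311762188/335 ≈ 9.3063e+5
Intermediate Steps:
T = -318033388/335 (T = 4*(42036/(-31155) - 237337) = 4*(42036*(-1/31155) - 237337) = 4*(-452/335 - 237337) = 4*(-79508347/335) = -318033388/335 ≈ -9.4935e+5)
v = -18720 (v = 480*(-39) = -18720)
v - T = -18720 - 1*(-318033388/335) = -18720 + 318033388/335 = 311762188/335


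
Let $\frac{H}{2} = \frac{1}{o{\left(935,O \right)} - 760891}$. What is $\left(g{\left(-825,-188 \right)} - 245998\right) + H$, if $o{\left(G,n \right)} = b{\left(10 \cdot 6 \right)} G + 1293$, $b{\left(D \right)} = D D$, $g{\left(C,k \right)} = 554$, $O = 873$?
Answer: $- \frac{319862866243}{1303201} \approx -2.4544 \cdot 10^{5}$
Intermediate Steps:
$b{\left(D \right)} = D^{2}$
$o{\left(G,n \right)} = 1293 + 3600 G$ ($o{\left(G,n \right)} = \left(10 \cdot 6\right)^{2} G + 1293 = 60^{2} G + 1293 = 3600 G + 1293 = 1293 + 3600 G$)
$H = \frac{1}{1303201}$ ($H = \frac{2}{\left(1293 + 3600 \cdot 935\right) - 760891} = \frac{2}{\left(1293 + 3366000\right) - 760891} = \frac{2}{3367293 - 760891} = \frac{2}{2606402} = 2 \cdot \frac{1}{2606402} = \frac{1}{1303201} \approx 7.6734 \cdot 10^{-7}$)
$\left(g{\left(-825,-188 \right)} - 245998\right) + H = \left(554 - 245998\right) + \frac{1}{1303201} = -245444 + \frac{1}{1303201} = - \frac{319862866243}{1303201}$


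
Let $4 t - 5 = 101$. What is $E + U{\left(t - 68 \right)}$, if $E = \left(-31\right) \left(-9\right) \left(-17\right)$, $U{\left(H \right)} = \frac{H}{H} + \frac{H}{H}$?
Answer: $-4741$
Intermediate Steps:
$t = \frac{53}{2}$ ($t = \frac{5}{4} + \frac{1}{4} \cdot 101 = \frac{5}{4} + \frac{101}{4} = \frac{53}{2} \approx 26.5$)
$U{\left(H \right)} = 2$ ($U{\left(H \right)} = 1 + 1 = 2$)
$E = -4743$ ($E = 279 \left(-17\right) = -4743$)
$E + U{\left(t - 68 \right)} = -4743 + 2 = -4741$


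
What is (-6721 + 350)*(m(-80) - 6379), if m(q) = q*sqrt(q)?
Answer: 40640609 + 2038720*I*sqrt(5) ≈ 4.0641e+7 + 4.5587e+6*I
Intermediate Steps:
m(q) = q**(3/2)
(-6721 + 350)*(m(-80) - 6379) = (-6721 + 350)*((-80)**(3/2) - 6379) = -6371*(-320*I*sqrt(5) - 6379) = -6371*(-6379 - 320*I*sqrt(5)) = 40640609 + 2038720*I*sqrt(5)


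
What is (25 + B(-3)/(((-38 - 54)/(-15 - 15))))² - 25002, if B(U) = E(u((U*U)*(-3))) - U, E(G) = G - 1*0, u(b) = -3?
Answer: -24377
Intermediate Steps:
E(G) = G (E(G) = G + 0 = G)
B(U) = -3 - U
(25 + B(-3)/(((-38 - 54)/(-15 - 15))))² - 25002 = (25 + (-3 - 1*(-3))/(((-38 - 54)/(-15 - 15))))² - 25002 = (25 + (-3 + 3)/((-92/(-30))))² - 25002 = (25 + 0/((-92*(-1/30))))² - 25002 = (25 + 0/(46/15))² - 25002 = (25 + 0*(15/46))² - 25002 = (25 + 0)² - 25002 = 25² - 25002 = 625 - 25002 = -24377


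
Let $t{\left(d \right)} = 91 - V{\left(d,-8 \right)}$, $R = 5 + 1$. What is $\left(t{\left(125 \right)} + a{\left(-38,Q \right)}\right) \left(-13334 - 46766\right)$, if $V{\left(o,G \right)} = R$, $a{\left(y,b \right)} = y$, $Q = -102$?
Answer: $-2824700$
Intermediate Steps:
$R = 6$
$V{\left(o,G \right)} = 6$
$t{\left(d \right)} = 85$ ($t{\left(d \right)} = 91 - 6 = 85$)
$\left(t{\left(125 \right)} + a{\left(-38,Q \right)}\right) \left(-13334 - 46766\right) = \left(85 - 38\right) \left(-13334 - 46766\right) = 47 \left(-60100\right) = -2824700$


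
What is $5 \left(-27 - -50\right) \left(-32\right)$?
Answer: $-3680$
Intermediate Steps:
$5 \left(-27 - -50\right) \left(-32\right) = 5 \left(-27 + 50\right) \left(-32\right) = 5 \cdot 23 \left(-32\right) = 115 \left(-32\right) = -3680$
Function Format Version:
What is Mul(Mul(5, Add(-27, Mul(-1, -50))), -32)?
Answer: -3680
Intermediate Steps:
Mul(Mul(5, Add(-27, Mul(-1, -50))), -32) = Mul(Mul(5, Add(-27, 50)), -32) = Mul(Mul(5, 23), -32) = Mul(115, -32) = -3680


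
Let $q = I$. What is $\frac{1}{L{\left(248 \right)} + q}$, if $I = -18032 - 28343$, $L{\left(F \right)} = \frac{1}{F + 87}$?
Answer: $- \frac{335}{15535624} \approx -2.1563 \cdot 10^{-5}$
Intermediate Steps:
$L{\left(F \right)} = \frac{1}{87 + F}$
$I = -46375$
$q = -46375$
$\frac{1}{L{\left(248 \right)} + q} = \frac{1}{\frac{1}{87 + 248} - 46375} = \frac{1}{\frac{1}{335} - 46375} = \frac{1}{- \frac{15535624}{335}} = - \frac{335}{15535624}$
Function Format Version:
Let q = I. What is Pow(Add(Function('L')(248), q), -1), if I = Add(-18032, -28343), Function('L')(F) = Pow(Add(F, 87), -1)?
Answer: Rational(-335, 15535624) ≈ -2.1563e-5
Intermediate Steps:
Function('L')(F) = Pow(Add(87, F), -1)
I = -46375
q = -46375
Pow(Add(Function('L')(248), q), -1) = Pow(Add(Pow(Add(87, 248), -1), -46375), -1) = Pow(Add(Pow(335, -1), -46375), -1) = Pow(Add(Rational(1, 335), -46375), -1) = Pow(Rational(-15535624, 335), -1) = Rational(-335, 15535624)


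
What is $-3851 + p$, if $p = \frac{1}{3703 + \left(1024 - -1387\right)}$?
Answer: $- \frac{23545013}{6114} \approx -3851.0$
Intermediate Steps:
$p = \frac{1}{6114}$ ($p = \frac{1}{3703 + \left(1024 + 1387\right)} = \frac{1}{3703 + 2411} = \frac{1}{6114} \approx 0.00016356$)
$-3851 + p = -3851 + \frac{1}{6114} = - \frac{23545013}{6114}$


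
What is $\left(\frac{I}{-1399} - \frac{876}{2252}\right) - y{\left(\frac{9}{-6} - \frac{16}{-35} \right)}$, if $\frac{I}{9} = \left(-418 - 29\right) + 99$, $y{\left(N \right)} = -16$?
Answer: $\frac{14059127}{787637} \approx 17.85$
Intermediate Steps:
$I = -3132$ ($I = 9 \left(\left(-418 - 29\right) + 99\right) = 9 \left(-447 + 99\right) = 9 \left(-348\right) = -3132$)
$\left(\frac{I}{-1399} - \frac{876}{2252}\right) - y{\left(\frac{9}{-6} - \frac{16}{-35} \right)} = \left(- \frac{3132}{-1399} - \frac{876}{2252}\right) - -16 = \left(\left(-3132\right) \left(- \frac{1}{1399}\right) - \frac{219}{563}\right) + 16 = \left(\frac{3132}{1399} - \frac{219}{563}\right) + 16 = \frac{1456935}{787637} + 16 = \frac{14059127}{787637}$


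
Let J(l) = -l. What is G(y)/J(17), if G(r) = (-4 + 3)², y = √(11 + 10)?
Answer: -1/17 ≈ -0.058824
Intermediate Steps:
y = √21 ≈ 4.5826
G(r) = 1 (G(r) = (-1)² = 1)
G(y)/J(17) = 1/(-1*17) = 1/(-17) = 1*(-1/17) = -1/17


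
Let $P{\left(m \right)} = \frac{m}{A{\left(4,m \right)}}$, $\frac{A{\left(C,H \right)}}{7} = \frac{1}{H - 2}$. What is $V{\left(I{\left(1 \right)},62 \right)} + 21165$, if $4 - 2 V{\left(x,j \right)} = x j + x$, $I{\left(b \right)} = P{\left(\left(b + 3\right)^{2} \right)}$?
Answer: $20159$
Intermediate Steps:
$A{\left(C,H \right)} = \frac{7}{-2 + H}$ ($A{\left(C,H \right)} = \frac{7}{H - 2} = \frac{7}{-2 + H}$)
$P{\left(m \right)} = m \left(- \frac{2}{7} + \frac{m}{7}\right)$ ($P{\left(m \right)} = \frac{m}{7 \frac{1}{-2 + m}} = m \left(- \frac{2}{7} + \frac{m}{7}\right)$)
$I{\left(b \right)} = \frac{\left(3 + b\right)^{2} \left(-2 + \left(3 + b\right)^{2}\right)}{7}$ ($I{\left(b \right)} = \frac{\left(b + 3\right)^{2} \left(-2 + \left(b + 3\right)^{2}\right)}{7} = \frac{\left(3 + b\right)^{2} \left(-2 + \left(3 + b\right)^{2}\right)}{7}$)
$V{\left(x,j \right)} = 2 - \frac{x}{2} - \frac{j x}{2}$ ($V{\left(x,j \right)} = 2 - \frac{x j + x}{2} = 2 - \frac{j x + x}{2} = 2 - \frac{x + j x}{2} = 2 - \left(\frac{x}{2} + \frac{j x}{2}\right) = 2 - \frac{x}{2} - \frac{j x}{2}$)
$V{\left(I{\left(1 \right)},62 \right)} + 21165 = \left(2 - \frac{\frac{1}{7} \left(3 + 1\right)^{2} \left(-2 + \left(3 + 1\right)^{2}\right)}{2} - 31 \frac{\left(3 + 1\right)^{2} \left(-2 + \left(3 + 1\right)^{2}\right)}{7}\right) + 21165 = \left(2 - \frac{\frac{1}{7} \cdot 4^{2} \left(-2 + 4^{2}\right)}{2} - 31 \frac{4^{2} \left(-2 + 4^{2}\right)}{7}\right) + 21165 = \left(2 - \frac{\frac{1}{7} \cdot 16 \left(-2 + 16\right)}{2} - 31 \cdot \frac{1}{7} \cdot 16 \left(-2 + 16\right)\right) + 21165 = \left(2 - \frac{\frac{1}{7} \cdot 16 \cdot 14}{2} - 31 \cdot \frac{1}{7} \cdot 16 \cdot 14\right) + 21165 = \left(2 - 16 - 31 \cdot 32\right) + 21165 = \left(2 - 16 - 992\right) + 21165 = -1006 + 21165 = 20159$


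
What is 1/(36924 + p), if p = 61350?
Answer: 1/98274 ≈ 1.0176e-5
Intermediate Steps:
1/(36924 + p) = 1/(36924 + 61350) = 1/98274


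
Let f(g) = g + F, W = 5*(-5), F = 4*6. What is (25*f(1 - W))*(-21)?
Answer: -26250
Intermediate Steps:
F = 24
W = -25
f(g) = 24 + g (f(g) = g + 24 = 24 + g)
(25*f(1 - W))*(-21) = (25*(24 + (1 - 1*(-25))))*(-21) = (25*(24 + (1 + 25)))*(-21) = (25*(24 + 26))*(-21) = (25*50)*(-21) = 1250*(-21) = -26250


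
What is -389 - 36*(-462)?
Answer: 16243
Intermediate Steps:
-389 - 36*(-462) = -389 + 16632 = 16243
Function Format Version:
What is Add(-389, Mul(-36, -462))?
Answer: 16243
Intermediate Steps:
Add(-389, Mul(-36, -462)) = Add(-389, 16632) = 16243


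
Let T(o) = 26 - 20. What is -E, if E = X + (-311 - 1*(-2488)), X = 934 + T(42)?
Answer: -3117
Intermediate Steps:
T(o) = 6
X = 940 (X = 934 + 6 = 940)
E = 3117 (E = 940 + (-311 - 1*(-2488)) = 940 + (-311 + 2488) = 940 + 2177 = 3117)
-E = -1*3117 = -3117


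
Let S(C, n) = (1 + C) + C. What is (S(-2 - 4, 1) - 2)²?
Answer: 169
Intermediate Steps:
S(C, n) = 1 + 2*C
(S(-2 - 4, 1) - 2)² = ((1 + 2*(-2 - 4)) - 2)² = ((1 + 2*(-6)) - 2)² = ((1 - 12) - 2)² = (-11 - 2)² = (-13)² = 169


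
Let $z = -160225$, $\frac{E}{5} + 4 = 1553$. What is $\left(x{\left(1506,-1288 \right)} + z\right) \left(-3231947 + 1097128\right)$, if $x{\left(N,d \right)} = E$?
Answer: $325517201120$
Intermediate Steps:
$E = 7745$ ($E = -20 + 5 \cdot 1553 = -20 + 7765 = 7745$)
$x{\left(N,d \right)} = 7745$
$\left(x{\left(1506,-1288 \right)} + z\right) \left(-3231947 + 1097128\right) = \left(7745 - 160225\right) \left(-3231947 + 1097128\right) = \left(-152480\right) \left(-2134819\right) = 325517201120$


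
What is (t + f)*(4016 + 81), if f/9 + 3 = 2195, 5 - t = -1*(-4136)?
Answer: 63900909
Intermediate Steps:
t = -4131 (t = 5 - (-1)*(-4136) = 5 - 1*4136 = 5 - 4136 = -4131)
f = 19728 (f = -27 + 9*2195 = -27 + 19755 = 19728)
(t + f)*(4016 + 81) = (-4131 + 19728)*(4016 + 81) = 15597*4097 = 63900909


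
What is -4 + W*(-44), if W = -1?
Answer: 40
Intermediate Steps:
-4 + W*(-44) = -4 - 1*(-44) = -4 + 44 = 40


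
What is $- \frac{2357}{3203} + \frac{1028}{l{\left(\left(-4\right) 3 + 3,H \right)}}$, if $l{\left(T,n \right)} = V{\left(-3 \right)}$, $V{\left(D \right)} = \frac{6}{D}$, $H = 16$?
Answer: $- \frac{1648699}{3203} \approx -514.74$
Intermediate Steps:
$l{\left(T,n \right)} = -2$ ($l{\left(T,n \right)} = \frac{6}{-3} = 6 \left(- \frac{1}{3}\right) = -2$)
$- \frac{2357}{3203} + \frac{1028}{l{\left(\left(-4\right) 3 + 3,H \right)}} = - \frac{2357}{3203} + \frac{1028}{-2} = \left(-2357\right) \frac{1}{3203} + 1028 \left(- \frac{1}{2}\right) = - \frac{2357}{3203} - 514 = - \frac{1648699}{3203}$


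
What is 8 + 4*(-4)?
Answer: -8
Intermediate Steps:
8 + 4*(-4) = 8 - 16 = -8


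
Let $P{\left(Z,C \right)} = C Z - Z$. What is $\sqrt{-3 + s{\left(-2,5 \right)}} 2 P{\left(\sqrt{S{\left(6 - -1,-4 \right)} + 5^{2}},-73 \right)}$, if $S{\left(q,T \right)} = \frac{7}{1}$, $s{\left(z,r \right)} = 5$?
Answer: $-1184$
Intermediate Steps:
$S{\left(q,T \right)} = 7$ ($S{\left(q,T \right)} = 7 \cdot 1 = 7$)
$P{\left(Z,C \right)} = - Z + C Z$
$\sqrt{-3 + s{\left(-2,5 \right)}} 2 P{\left(\sqrt{S{\left(6 - -1,-4 \right)} + 5^{2}},-73 \right)} = \sqrt{-3 + 5} \cdot 2 \sqrt{7 + 5^{2}} \left(-1 - 73\right) = \sqrt{2} \cdot 2 \sqrt{7 + 25} \left(-74\right) = 2 \sqrt{2} \sqrt{32} \left(-74\right) = 2 \sqrt{2} \cdot 4 \sqrt{2} \left(-74\right) = 2 \sqrt{2} \left(- 296 \sqrt{2}\right) = -1184$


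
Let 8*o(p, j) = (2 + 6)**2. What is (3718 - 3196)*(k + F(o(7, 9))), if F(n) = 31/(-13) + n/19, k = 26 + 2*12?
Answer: 6193530/247 ≈ 25075.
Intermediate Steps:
o(p, j) = 8 (o(p, j) = (2 + 6)**2/8 = (1/8)*8**2 = (1/8)*64 = 8)
k = 50 (k = 26 + 24 = 50)
F(n) = -31/13 + n/19 (F(n) = 31*(-1/13) + n*(1/19) = -31/13 + n/19)
(3718 - 3196)*(k + F(o(7, 9))) = (3718 - 3196)*(50 + (-31/13 + (1/19)*8)) = 522*(50 + (-31/13 + 8/19)) = 522*(50 - 485/247) = 522*(11865/247) = 6193530/247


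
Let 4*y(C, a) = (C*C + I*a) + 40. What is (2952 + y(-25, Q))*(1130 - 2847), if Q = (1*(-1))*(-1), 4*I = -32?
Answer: -21402405/4 ≈ -5.3506e+6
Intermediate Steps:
I = -8 (I = (¼)*(-32) = -8)
Q = 1 (Q = -1*(-1) = 1)
y(C, a) = 10 - 2*a + C²/4 (y(C, a) = ((C*C - 8*a) + 40)/4 = ((C² - 8*a) + 40)/4 = (40 + C² - 8*a)/4 = 10 - 2*a + C²/4)
(2952 + y(-25, Q))*(1130 - 2847) = (2952 + (10 - 2*1 + (¼)*(-25)²))*(1130 - 2847) = (2952 + (10 - 2 + (¼)*625))*(-1717) = (2952 + (10 - 2 + 625/4))*(-1717) = (2952 + 657/4)*(-1717) = (12465/4)*(-1717) = -21402405/4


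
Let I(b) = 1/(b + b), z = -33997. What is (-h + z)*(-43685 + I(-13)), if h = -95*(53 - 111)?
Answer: 3451729629/2 ≈ 1.7259e+9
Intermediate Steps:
h = 5510 (h = -95*(-58) = 5510)
I(b) = 1/(2*b)
(-h + z)*(-43685 + I(-13)) = (-1*5510 - 33997)*(-43685 + (½)/(-13)) = (-5510 - 33997)*(-43685 + (½)*(-1/13)) = -39507*(-43685 - 1/26) = -39507*(-1135811/26) = 3451729629/2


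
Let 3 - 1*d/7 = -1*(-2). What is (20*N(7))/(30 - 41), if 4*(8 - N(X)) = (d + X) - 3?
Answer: -105/11 ≈ -9.5455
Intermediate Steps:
d = 7 (d = 21 - (-7)*(-2) = 21 - 7*2 = 21 - 14 = 7)
N(X) = 7 - X/4 (N(X) = 8 - ((7 + X) - 3)/4 = 8 - (4 + X)/4 = 8 + (-1 - X/4) = 7 - X/4)
(20*N(7))/(30 - 41) = (20*(7 - 1/4*7))/(30 - 41) = (20*(7 - 7/4))/(-11) = (20*(21/4))*(-1/11) = 105*(-1/11) = -105/11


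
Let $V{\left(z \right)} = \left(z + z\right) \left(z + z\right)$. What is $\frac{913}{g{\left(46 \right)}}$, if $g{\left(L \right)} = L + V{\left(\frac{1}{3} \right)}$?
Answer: $\frac{747}{38} \approx 19.658$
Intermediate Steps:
$V{\left(z \right)} = 4 z^{2}$ ($V{\left(z \right)} = 2 z 2 z = 4 z^{2}$)
$g{\left(L \right)} = \frac{4}{9} + L$ ($g{\left(L \right)} = L + 4 \left(\frac{1}{3}\right)^{2} = L + \frac{4}{9} = \frac{4}{9} + L$)
$\frac{913}{g{\left(46 \right)}} = \frac{913}{\frac{4}{9} + 46} = \frac{913}{\frac{418}{9}} = 913 \cdot \frac{9}{418} = \frac{747}{38}$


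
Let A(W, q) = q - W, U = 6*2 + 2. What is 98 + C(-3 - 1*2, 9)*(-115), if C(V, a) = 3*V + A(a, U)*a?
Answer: -3352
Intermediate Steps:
U = 14 (U = 12 + 2 = 14)
C(V, a) = 3*V + a*(14 - a) (C(V, a) = 3*V + (14 - a)*a = 3*V + a*(14 - a))
98 + C(-3 - 1*2, 9)*(-115) = 98 + (3*(-3 - 1*2) - 1*9*(-14 + 9))*(-115) = 98 + (3*(-3 - 2) - 1*9*(-5))*(-115) = 98 + (3*(-5) + 45)*(-115) = 98 + (-15 + 45)*(-115) = 98 + 30*(-115) = 98 - 3450 = -3352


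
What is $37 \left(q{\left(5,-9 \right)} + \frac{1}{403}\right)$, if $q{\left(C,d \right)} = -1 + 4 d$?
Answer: $- \frac{551670}{403} \approx -1368.9$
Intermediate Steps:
$37 \left(q{\left(5,-9 \right)} + \frac{1}{403}\right) = 37 \left(\left(-1 + 4 \left(-9\right)\right) + \frac{1}{403}\right) = 37 \left(\left(-1 - 36\right) + \frac{1}{403}\right) = 37 \left(-37 + \frac{1}{403}\right) = 37 \left(- \frac{14910}{403}\right) = - \frac{551670}{403}$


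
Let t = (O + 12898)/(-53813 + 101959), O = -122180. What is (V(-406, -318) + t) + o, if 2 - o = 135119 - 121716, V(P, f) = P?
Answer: -332430552/24073 ≈ -13809.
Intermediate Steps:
o = -13401 (o = 2 - (135119 - 121716) = 2 - 1*13403 = 2 - 13403 = -13401)
t = -54641/24073 (t = (-122180 + 12898)/(-53813 + 101959) = -109282/48146 = -109282*1/48146 = -54641/24073 ≈ -2.2698)
(V(-406, -318) + t) + o = (-406 - 54641/24073) - 13401 = -9828279/24073 - 13401 = -332430552/24073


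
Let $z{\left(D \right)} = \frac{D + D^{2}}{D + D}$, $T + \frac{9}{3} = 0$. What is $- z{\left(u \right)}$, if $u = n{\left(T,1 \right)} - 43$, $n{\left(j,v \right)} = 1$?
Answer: $\frac{41}{2} \approx 20.5$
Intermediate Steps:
$T = -3$ ($T = -3 + 0 = -3$)
$u = -42$ ($u = 1 - 43 = -42$)
$z{\left(D \right)} = \frac{D + D^{2}}{2 D}$
$- z{\left(u \right)} = - (\frac{1}{2} + \frac{1}{2} \left(-42\right)) = - (\frac{1}{2} - 21) = \left(-1\right) \left(- \frac{41}{2}\right) = \frac{41}{2}$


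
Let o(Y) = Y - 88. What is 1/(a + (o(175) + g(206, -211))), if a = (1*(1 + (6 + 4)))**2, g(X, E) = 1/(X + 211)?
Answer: 417/86737 ≈ 0.0048076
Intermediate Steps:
o(Y) = -88 + Y
g(X, E) = 1/(211 + X)
a = 121 (a = (1*(1 + 10))**2 = (1*11)**2 = 11**2 = 121)
1/(a + (o(175) + g(206, -211))) = 1/(121 + ((-88 + 175) + 1/(211 + 206))) = 1/(121 + (87 + 1/417)) = 1/(121 + 36280/417) = 1/(86737/417) = 417/86737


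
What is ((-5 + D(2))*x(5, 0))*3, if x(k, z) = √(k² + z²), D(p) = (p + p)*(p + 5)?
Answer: 345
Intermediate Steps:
D(p) = 2*p*(5 + p) (D(p) = (2*p)*(5 + p) = 2*p*(5 + p))
((-5 + D(2))*x(5, 0))*3 = ((-5 + 2*2*(5 + 2))*√(5² + 0²))*3 = ((-5 + 2*2*7)*√(25 + 0))*3 = ((-5 + 28)*√25)*3 = (23*5)*3 = 115*3 = 345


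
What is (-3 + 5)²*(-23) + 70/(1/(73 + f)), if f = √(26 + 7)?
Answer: 5018 + 70*√33 ≈ 5420.1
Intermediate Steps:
f = √33 ≈ 5.7446
(-3 + 5)²*(-23) + 70/(1/(73 + f)) = (-3 + 5)²*(-23) + 70/(1/(73 + √33)) = 2²*(-23) + 70*(73 + √33) = 4*(-23) + (5110 + 70*√33) = -92 + (5110 + 70*√33) = 5018 + 70*√33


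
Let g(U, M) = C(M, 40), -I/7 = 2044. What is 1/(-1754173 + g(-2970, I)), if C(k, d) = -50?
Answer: -1/1754223 ≈ -5.7005e-7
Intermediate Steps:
I = -14308 (I = -7*2044 = -14308)
g(U, M) = -50
1/(-1754173 + g(-2970, I)) = 1/(-1754173 - 50) = 1/(-1754223) = -1/1754223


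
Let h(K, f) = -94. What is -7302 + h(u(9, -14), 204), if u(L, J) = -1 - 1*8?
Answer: -7396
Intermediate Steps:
u(L, J) = -9 (u(L, J) = -1 - 8 = -9)
-7302 + h(u(9, -14), 204) = -7302 - 94 = -7396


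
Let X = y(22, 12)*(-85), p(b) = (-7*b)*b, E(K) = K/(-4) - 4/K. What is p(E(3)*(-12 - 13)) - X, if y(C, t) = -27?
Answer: -3064855/144 ≈ -21284.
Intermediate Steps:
E(K) = -4/K - K/4 (E(K) = K*(-¼) - 4/K = -K/4 - 4/K = -4/K - K/4)
p(b) = -7*b²
X = 2295 (X = -27*(-85) = 2295)
p(E(3)*(-12 - 13)) - X = -7*(-12 - 13)²*(-4/3 - ¼*3)² - 1*2295 = -7*625*(-4*⅓ - ¾)² - 2295 = -7*625*(-4/3 - ¾)² - 2295 = -7*(-25/12*(-25))² - 2295 = -7*(625/12)² - 2295 = -7*390625/144 - 2295 = -2734375/144 - 2295 = -3064855/144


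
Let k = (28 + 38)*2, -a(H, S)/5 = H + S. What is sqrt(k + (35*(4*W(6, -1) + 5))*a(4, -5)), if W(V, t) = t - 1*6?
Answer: I*sqrt(3893) ≈ 62.394*I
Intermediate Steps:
W(V, t) = -6 + t (W(V, t) = t - 6 = -6 + t)
a(H, S) = -5*H - 5*S (a(H, S) = -5*(H + S) = -5*H - 5*S)
k = 132 (k = 66*2 = 132)
sqrt(k + (35*(4*W(6, -1) + 5))*a(4, -5)) = sqrt(132 + (35*(4*(-6 - 1) + 5))*(-5*4 - 5*(-5))) = sqrt(132 + (35*(4*(-7) + 5))*(-20 + 25)) = sqrt(132 + (35*(-28 + 5))*5) = sqrt(132 + (35*(-23))*5) = sqrt(132 - 805*5) = sqrt(132 - 4025) = sqrt(-3893) = I*sqrt(3893)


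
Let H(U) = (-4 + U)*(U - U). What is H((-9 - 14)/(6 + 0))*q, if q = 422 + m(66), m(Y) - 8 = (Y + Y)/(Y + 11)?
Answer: 0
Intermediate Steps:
H(U) = 0 (H(U) = (-4 + U)*0 = 0)
m(Y) = 8 + 2*Y/(11 + Y) (m(Y) = 8 + (Y + Y)/(Y + 11) = 8 + (2*Y)/(11 + Y) = 8 + 2*Y/(11 + Y))
q = 3022/7 (q = 422 + 2*(44 + 5*66)/(11 + 66) = 422 + 2*(44 + 330)/77 = 422 + 2*(1/77)*374 = 422 + 68/7 = 3022/7 ≈ 431.71)
H((-9 - 14)/(6 + 0))*q = 0*(3022/7) = 0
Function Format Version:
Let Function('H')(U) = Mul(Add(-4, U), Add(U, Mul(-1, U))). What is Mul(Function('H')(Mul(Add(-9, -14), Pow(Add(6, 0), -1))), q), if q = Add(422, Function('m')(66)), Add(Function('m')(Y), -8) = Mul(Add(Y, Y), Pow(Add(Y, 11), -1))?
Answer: 0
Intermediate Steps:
Function('H')(U) = 0 (Function('H')(U) = Mul(Add(-4, U), 0) = 0)
Function('m')(Y) = Add(8, Mul(2, Y, Pow(Add(11, Y), -1))) (Function('m')(Y) = Add(8, Mul(Add(Y, Y), Pow(Add(Y, 11), -1))) = Add(8, Mul(Mul(2, Y), Pow(Add(11, Y), -1))) = Add(8, Mul(2, Y, Pow(Add(11, Y), -1))))
q = Rational(3022, 7) (q = Add(422, Mul(2, Pow(Add(11, 66), -1), Add(44, Mul(5, 66)))) = Add(422, Mul(2, Pow(77, -1), Add(44, 330))) = Add(422, Mul(2, Rational(1, 77), 374)) = Add(422, Rational(68, 7)) = Rational(3022, 7) ≈ 431.71)
Mul(Function('H')(Mul(Add(-9, -14), Pow(Add(6, 0), -1))), q) = Mul(0, Rational(3022, 7)) = 0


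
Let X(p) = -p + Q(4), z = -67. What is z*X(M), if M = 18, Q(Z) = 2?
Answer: 1072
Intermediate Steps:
X(p) = 2 - p (X(p) = -p + 2 = 2 - p)
z*X(M) = -67*(2 - 1*18) = -67*(2 - 18) = -67*(-16) = 1072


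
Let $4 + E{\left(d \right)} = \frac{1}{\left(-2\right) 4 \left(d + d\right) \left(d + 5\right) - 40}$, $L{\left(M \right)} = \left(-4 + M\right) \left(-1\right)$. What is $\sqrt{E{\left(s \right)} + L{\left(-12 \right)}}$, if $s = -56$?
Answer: $\frac{\sqrt{6275333654}}{22868} \approx 3.4641$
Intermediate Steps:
$L{\left(M \right)} = 4 - M$
$E{\left(d \right)} = -4 + \frac{1}{-40 - 16 d \left(5 + d\right)}$ ($E{\left(d \right)} = -4 + \frac{1}{\left(-2\right) 4 \left(d + d\right) \left(d + 5\right) - 40} = -4 + \frac{1}{- 8 \cdot 2 d \left(5 + d\right) - 40} = -4 + \frac{1}{- 16 d \left(5 + d\right) - 40} = -4 + \frac{1}{-40 - 16 d \left(5 + d\right)}$)
$\sqrt{E{\left(s \right)} + L{\left(-12 \right)}} = \sqrt{\frac{-161 - -17920 - 64 \left(-56\right)^{2}}{8 \left(5 + 2 \left(-56\right)^{2} + 10 \left(-56\right)\right)} + \left(4 - -12\right)} = \sqrt{\frac{-161 + 17920 - 200704}{8 \left(5 + 2 \cdot 3136 - 560\right)} + \left(4 + 12\right)} = \sqrt{\frac{-161 + 17920 - 200704}{8 \left(5 + 6272 - 560\right)} + 16} = \sqrt{\frac{1}{8} \cdot \frac{1}{5717} \left(-182945\right) + 16} = \sqrt{- \frac{182945}{45736} + 16} = \sqrt{\frac{548831}{45736}} = \frac{\sqrt{6275333654}}{22868}$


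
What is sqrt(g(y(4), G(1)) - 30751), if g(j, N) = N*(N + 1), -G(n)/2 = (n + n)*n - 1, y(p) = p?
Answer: I*sqrt(30749) ≈ 175.35*I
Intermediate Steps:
G(n) = 2 - 4*n**2 (G(n) = -2*((n + n)*n - 1) = -2*((2*n)*n - 1) = -2*(2*n**2 - 1) = -2*(-1 + 2*n**2) = 2 - 4*n**2)
g(j, N) = N*(1 + N)
sqrt(g(y(4), G(1)) - 30751) = sqrt((2 - 4*1**2)*(1 + (2 - 4*1**2)) - 30751) = sqrt((2 - 4*1)*(1 + (2 - 4*1)) - 30751) = sqrt((2 - 4)*(1 + (2 - 4)) - 30751) = sqrt(-2*(1 - 2) - 30751) = sqrt(-2*(-1) - 30751) = sqrt(2 - 30751) = sqrt(-30749) = I*sqrt(30749)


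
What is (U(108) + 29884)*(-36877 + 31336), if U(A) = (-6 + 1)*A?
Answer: -162595104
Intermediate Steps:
U(A) = -5*A
(U(108) + 29884)*(-36877 + 31336) = (-5*108 + 29884)*(-36877 + 31336) = (-540 + 29884)*(-5541) = 29344*(-5541) = -162595104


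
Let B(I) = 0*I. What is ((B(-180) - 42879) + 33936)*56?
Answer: -500808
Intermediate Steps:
B(I) = 0
((B(-180) - 42879) + 33936)*56 = ((0 - 42879) + 33936)*56 = (-42879 + 33936)*56 = -8943*56 = -500808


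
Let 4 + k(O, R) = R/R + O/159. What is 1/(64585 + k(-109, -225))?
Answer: 159/10268429 ≈ 1.5484e-5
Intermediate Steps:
k(O, R) = -3 + O/159 (k(O, R) = -4 + (R/R + O/159) = -4 + (1 + O*(1/159)) = -4 + (1 + O/159) = -3 + O/159)
1/(64585 + k(-109, -225)) = 1/(64585 + (-3 + (1/159)*(-109))) = 1/(64585 + (-3 - 109/159)) = 1/(64585 - 586/159) = 1/(10268429/159) = 159/10268429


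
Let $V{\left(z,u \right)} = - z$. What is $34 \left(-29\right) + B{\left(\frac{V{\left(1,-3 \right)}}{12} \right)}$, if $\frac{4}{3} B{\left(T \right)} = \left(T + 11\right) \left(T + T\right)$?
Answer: $- \frac{94787}{96} \approx -987.36$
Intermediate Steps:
$B{\left(T \right)} = \frac{3 T \left(11 + T\right)}{2}$ ($B{\left(T \right)} = \frac{3 \left(T + 11\right) \left(T + T\right)}{4} = \frac{3 \left(11 + T\right) 2 T}{4} = \frac{3 \cdot 2 T \left(11 + T\right)}{4} = \frac{3 T \left(11 + T\right)}{2}$)
$34 \left(-29\right) + B{\left(\frac{V{\left(1,-3 \right)}}{12} \right)} = 34 \left(-29\right) + \frac{3 \frac{\left(-1\right) 1}{12} \left(11 + \frac{\left(-1\right) 1}{12}\right)}{2} = -986 + \frac{3 \left(\left(-1\right) \frac{1}{12}\right) \left(11 - \frac{1}{12}\right)}{2} = -986 + \frac{3}{2} \left(- \frac{1}{12}\right) \left(11 - \frac{1}{12}\right) = -986 + \frac{3}{2} \left(- \frac{1}{12}\right) \frac{131}{12} = -986 - \frac{131}{96} = - \frac{94787}{96}$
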